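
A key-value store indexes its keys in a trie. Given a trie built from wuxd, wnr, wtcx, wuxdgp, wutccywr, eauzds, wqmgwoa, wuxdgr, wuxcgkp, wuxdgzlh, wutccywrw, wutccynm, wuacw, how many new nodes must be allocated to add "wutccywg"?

"wutccyw" is already a path in the trie; the remaining "g" must be added.
New nodes needed: |"wutccywg"| − 7 = 8 − 7 = 1.

1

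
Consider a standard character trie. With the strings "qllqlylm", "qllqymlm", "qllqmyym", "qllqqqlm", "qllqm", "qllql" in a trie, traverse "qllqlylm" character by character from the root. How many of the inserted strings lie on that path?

Walk "qllqlylm" from the root; an end-of-word marker is hit whenever a stored word is a prefix of "qllqlylm".
Prefixes of the query that are stored words: "qllql", "qllqlylm"
Count: 2

2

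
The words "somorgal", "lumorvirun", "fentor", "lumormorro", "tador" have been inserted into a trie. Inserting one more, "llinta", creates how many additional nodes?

5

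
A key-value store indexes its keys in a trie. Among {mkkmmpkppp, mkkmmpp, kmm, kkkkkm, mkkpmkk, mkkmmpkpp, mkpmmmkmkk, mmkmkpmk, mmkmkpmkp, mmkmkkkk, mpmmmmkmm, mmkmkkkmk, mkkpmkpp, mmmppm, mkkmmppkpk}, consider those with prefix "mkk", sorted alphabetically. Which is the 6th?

mkkpmkpp

Words with prefix "mkk", in lexicographic order: "mkkmmpkpp", "mkkmmpkppp", "mkkmmpp", "mkkmmppkpk", "mkkpmkk", "mkkpmkpp"
Position 6: mkkpmkpp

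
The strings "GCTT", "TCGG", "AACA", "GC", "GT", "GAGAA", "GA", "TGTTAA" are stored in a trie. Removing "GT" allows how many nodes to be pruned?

After clearing the end-marker at "GT", prune upward until reaching a node still needed by another word.
The suffix "T" (1 node) is used only by "GT"; the node for "G" still has the child "C", so pruning stops there.
Nodes removed: 1

1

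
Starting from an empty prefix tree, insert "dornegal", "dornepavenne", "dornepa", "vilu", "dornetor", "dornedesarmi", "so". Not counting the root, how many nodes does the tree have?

31

Trie structure (* marks end of a word):
(root)
├─ d
│  └─ o
│     └─ r
│        └─ n
│           └─ e
│              ├─ d
│              │  └─ e
│              │     └─ s
│              │        └─ a
│              │           └─ r
│              │              └─ m
│              │                 └─ i *
│              ├─ g
│              │  └─ a
│              │     └─ l *
│              ├─ p
│              │  └─ a *
│              │     └─ v
│              │        └─ e
│              │           └─ n
│              │              └─ n
│              │                 └─ e *
│              └─ t
│                 └─ o
│                    └─ r *
├─ s
│  └─ o *
└─ v
   └─ i
      └─ l
         └─ u *
Counting every labelled node above: 31.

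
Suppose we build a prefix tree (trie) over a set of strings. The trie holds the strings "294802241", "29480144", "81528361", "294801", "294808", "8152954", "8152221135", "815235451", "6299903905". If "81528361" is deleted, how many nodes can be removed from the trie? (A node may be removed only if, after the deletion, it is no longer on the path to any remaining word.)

4

A node on "81528361"'s path can go only if nothing else ends at it or branches off below it.
The suffix "8361" (4 nodes) is used only by "81528361"; the node for "8152" still has the child "9", so pruning stops there.
Nodes removed: 4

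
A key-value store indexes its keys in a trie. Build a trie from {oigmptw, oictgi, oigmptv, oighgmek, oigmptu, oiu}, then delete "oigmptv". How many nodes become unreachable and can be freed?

1

Walk "oigmptv" from the leaf back toward the root, removing each node that no remaining word uses.
The suffix "v" (1 node) is used only by "oigmptv"; the node for "oigmpt" still has the child "w", so pruning stops there.
Nodes removed: 1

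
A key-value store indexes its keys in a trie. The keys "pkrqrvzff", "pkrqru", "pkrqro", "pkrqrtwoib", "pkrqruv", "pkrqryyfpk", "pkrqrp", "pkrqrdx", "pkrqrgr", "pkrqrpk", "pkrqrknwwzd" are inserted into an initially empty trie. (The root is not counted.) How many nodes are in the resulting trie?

Trie structure (* marks end of a word):
(root)
└─ p
   └─ k
      └─ r
         └─ q
            └─ r
               ├─ d
               │  └─ x *
               ├─ g
               │  └─ r *
               ├─ k
               │  └─ n
               │     └─ w
               │        └─ w
               │           └─ z
               │              └─ d *
               ├─ o *
               ├─ p *
               │  └─ k *
               ├─ t
               │  └─ w
               │     └─ o
               │        └─ i
               │           └─ b *
               ├─ u *
               │  └─ v *
               ├─ v
               │  └─ z
               │     └─ f
               │        └─ f *
               └─ y
                  └─ y
                     └─ f
                        └─ p
                           └─ k *
Counting every labelled node above: 34.

34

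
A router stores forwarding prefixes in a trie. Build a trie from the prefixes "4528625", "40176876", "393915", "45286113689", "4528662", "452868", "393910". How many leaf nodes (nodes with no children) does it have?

A leaf is a node with no children — equivalently, the end of a word that is not a proper prefix of any other stored word.
Those words: "393910", "393915", "40176876", "45286113689", "4528625", "4528662", "452868"
Leaf count: 7

7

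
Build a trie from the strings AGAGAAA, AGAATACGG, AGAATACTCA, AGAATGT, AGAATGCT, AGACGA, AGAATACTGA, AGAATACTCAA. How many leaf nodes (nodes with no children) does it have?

A leaf is a node with no children — equivalently, the end of a word that is not a proper prefix of any other stored word.
Those words: "AGAATACGG", "AGAATACTCAA", "AGAATACTGA", "AGAATGCT", "AGAATGT", "AGACGA", "AGAGAAA"
Leaf count: 7

7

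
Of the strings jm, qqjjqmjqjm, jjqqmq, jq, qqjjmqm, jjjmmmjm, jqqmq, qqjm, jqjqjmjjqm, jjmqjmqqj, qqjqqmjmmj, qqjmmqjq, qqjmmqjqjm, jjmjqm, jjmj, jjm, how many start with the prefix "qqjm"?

3

Walk to "qqjm"; the words in its subtree are exactly those with that prefix.
Words under "qqjm": qqjm, qqjmmqjq, qqjmmqjqjm
Count: 3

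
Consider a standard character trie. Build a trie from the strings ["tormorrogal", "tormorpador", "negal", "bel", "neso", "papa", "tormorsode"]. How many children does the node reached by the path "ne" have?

2

The children of the "ne" node are the distinct next characters among strings starting with "ne".
Distinct next characters after "ne": g, s.
That node has 2 child edges.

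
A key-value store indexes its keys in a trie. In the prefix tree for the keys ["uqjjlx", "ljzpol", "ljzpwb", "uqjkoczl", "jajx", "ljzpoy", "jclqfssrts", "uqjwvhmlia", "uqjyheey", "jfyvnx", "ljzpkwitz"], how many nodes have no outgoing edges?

Leaves are exactly the stored words that no other stored word extends.
Those words: "jajx", "jclqfssrts", "jfyvnx", "ljzpkwitz", "ljzpol", "ljzpoy", "ljzpwb", "uqjjlx", "uqjkoczl", "uqjwvhmlia", "uqjyheey"
Leaf count: 11

11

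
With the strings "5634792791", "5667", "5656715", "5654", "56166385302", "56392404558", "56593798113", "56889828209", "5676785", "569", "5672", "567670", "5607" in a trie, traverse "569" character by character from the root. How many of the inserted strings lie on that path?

1

Walk "569" from the root; an end-of-word marker is hit whenever a stored word is a prefix of "569".
Prefixes of the query that are stored words: "569"
Count: 1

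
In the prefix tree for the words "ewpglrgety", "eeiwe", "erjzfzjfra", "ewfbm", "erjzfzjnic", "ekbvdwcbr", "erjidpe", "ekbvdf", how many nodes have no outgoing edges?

A leaf is a node with no children — equivalently, the end of a word that is not a proper prefix of any other stored word.
Those words: "eeiwe", "ekbvdf", "ekbvdwcbr", "erjidpe", "erjzfzjfra", "erjzfzjnic", "ewfbm", "ewpglrgety"
Leaf count: 8

8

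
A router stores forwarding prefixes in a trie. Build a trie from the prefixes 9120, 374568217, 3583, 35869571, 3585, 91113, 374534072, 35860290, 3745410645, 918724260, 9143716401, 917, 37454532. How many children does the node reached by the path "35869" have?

The children of the "35869" node are the distinct next characters among strings starting with "35869".
Distinct next characters after "35869": 5.
That node has 1 child edge.

1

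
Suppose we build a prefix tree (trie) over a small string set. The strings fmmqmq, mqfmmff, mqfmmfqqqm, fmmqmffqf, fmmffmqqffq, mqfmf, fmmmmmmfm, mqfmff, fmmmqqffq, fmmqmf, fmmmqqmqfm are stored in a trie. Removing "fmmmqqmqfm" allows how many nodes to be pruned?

Walk "fmmmqqmqfm" from the leaf back toward the root, removing each node that no remaining word uses.
The suffix "mqfm" (4 nodes) is used only by "fmmmqqmqfm"; the node for "fmmmqq" still has the child "f", so pruning stops there.
Nodes removed: 4

4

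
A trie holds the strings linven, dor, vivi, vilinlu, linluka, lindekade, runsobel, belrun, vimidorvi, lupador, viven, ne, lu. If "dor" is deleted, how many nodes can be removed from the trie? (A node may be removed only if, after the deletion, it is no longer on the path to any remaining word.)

After clearing the end-marker at "dor", prune upward until reaching a node still needed by another word.
No other word shares any prefix with "dor", so all 3 of its nodes go.
Nodes removed: 3

3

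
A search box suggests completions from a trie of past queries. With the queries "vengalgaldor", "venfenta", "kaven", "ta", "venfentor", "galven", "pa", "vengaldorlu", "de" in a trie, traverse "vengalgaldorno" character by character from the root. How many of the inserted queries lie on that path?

Walk "vengalgaldorno" from the root; an end-of-word marker is hit whenever a stored word is a prefix of "vengalgaldorno".
Prefixes of the query that are stored words: "vengalgaldor"
Count: 1

1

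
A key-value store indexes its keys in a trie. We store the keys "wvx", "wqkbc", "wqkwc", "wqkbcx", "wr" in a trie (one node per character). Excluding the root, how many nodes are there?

11

For each word, the new-node count is its length minus the longest prefix already in the trie:
  "wvx" → 3 new (w, v, x)
  "wqkbc" → prefix "w" already present; 4 new (q, k, b, c)
  "wqkwc" → prefix "wqk" already present; 2 new (w, c)
  "wqkbcx" → prefix "wqkbc" already present; 1 new (x)
  "wr" → prefix "w" already present; 1 new (r)
Total nodes = 3 + 4 + 2 + 1 + 1 = 11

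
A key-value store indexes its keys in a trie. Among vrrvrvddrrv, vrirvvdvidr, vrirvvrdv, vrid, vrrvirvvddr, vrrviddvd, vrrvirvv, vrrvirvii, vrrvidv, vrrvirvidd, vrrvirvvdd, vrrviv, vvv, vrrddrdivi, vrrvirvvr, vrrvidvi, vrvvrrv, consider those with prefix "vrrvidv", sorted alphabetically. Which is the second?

Words with prefix "vrrvidv", in lexicographic order: "vrrvidv", "vrrvidvi"
Position 2: vrrvidvi

vrrvidvi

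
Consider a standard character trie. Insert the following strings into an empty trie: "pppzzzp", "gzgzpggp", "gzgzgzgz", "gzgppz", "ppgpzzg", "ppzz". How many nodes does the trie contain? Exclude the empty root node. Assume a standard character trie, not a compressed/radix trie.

Count nodes per top-level branch (shared prefixes stored once):
  'g'-branch (gzgppz, gzgzgzgz, gzgzpggp): 15 nodes
  'p'-branch (ppgpzzg, pppzzzp, ppzz): 14 nodes
Sum: 29

29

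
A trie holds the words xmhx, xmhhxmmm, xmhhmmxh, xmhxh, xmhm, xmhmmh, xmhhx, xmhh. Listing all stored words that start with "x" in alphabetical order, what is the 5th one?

Filter for "x…" and sort: "xmhh", "xmhhmmxh", "xmhhx", "xmhhxmmm", "xmhm", "xmhmmh", "xmhx", "xmhxh"
The 5th is xmhm.

xmhm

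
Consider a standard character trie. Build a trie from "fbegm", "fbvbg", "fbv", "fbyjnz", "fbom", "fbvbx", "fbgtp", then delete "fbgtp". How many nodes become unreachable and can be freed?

After clearing the end-marker at "fbgtp", prune upward until reaching a node still needed by another word.
The suffix "gtp" (3 nodes) is used only by "fbgtp"; the node for "fb" still has the child "e", so pruning stops there.
Nodes removed: 3

3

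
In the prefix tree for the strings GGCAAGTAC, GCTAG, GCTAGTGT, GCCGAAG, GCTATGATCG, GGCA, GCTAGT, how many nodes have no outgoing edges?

Leaves are exactly the stored words that no other stored word extends.
Those words: "GCCGAAG", "GCTAGTGT", "GCTATGATCG", "GGCAAGTAC"
Leaf count: 4

4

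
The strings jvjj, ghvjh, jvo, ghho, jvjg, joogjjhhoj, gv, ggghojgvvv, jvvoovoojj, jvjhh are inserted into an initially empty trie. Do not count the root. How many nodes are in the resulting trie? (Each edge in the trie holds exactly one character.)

Insert word by word; a character creates a node only if that edge doesn't already exist:
  "jvjj" → 4 new (j, v, j, j)
  "ghvjh" → 5 new (g, h, v, j, h)
  "jvo" → prefix "jv" already present; 1 new (o)
  "ghho" → prefix "gh" already present; 2 new (h, o)
  "jvjg" → prefix "jvj" already present; 1 new (g)
  "joogjjhhoj" → prefix "j" already present; 9 new (o, o, g, j, j, h, h, o, j)
  "gv" → prefix "g" already present; 1 new (v)
  "ggghojgvvv" → prefix "g" already present; 9 new (g, g, h, o, j, g, v, v, v)
  "jvvoovoojj" → prefix "jv" already present; 8 new (v, o, o, v, o, o, j, j)
  "jvjhh" → prefix "jvj" already present; 2 new (h, h)
Total nodes = 4 + 5 + 1 + 2 + 1 + 9 + 1 + 9 + 8 + 2 = 42

42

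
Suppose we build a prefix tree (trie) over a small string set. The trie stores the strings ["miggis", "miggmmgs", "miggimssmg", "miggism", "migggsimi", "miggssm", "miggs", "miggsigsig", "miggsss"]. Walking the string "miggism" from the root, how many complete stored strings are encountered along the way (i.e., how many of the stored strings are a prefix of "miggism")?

Walk "miggism" from the root; an end-of-word marker is hit whenever a stored word is a prefix of "miggism".
Prefixes of the query that are stored words: "miggis", "miggism"
Count: 2

2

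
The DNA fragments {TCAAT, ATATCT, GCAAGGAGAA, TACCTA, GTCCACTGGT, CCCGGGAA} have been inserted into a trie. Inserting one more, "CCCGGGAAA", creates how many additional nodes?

1

"CCCGGGAA" is already a path in the trie; the remaining "A" must be added.
Each of the 1 remaining characters creates one node.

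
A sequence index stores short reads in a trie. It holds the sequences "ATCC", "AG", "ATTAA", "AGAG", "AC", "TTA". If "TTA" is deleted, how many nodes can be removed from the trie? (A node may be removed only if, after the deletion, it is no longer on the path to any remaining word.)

3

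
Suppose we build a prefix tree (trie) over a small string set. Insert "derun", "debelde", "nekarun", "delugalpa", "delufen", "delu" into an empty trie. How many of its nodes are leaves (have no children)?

5

A leaf is a node with no children — equivalently, the end of a word that is not a proper prefix of any other stored word.
Those words: "debelde", "delufen", "delugalpa", "derun", "nekarun"
Leaf count: 5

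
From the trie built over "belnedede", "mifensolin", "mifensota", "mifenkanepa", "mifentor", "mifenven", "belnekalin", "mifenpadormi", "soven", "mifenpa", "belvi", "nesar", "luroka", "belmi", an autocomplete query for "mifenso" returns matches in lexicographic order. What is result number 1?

mifensolin

DFS of the "mifenso" subtree visits, in order: "mifensolin", "mifensota"
Position 1: mifensolin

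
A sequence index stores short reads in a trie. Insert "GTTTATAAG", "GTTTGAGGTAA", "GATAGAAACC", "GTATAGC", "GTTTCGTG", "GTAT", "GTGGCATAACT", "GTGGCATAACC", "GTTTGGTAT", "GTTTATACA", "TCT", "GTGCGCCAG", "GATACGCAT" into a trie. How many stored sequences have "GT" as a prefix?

10

Filter for entries beginning with "GT":
Words under "GT": GTAT, GTATAGC, GTGCGCCAG, GTGGCATAACC, GTGGCATAACT, GTTTATAAG, GTTTATACA, GTTTCGTG, GTTTGAGGTAA, GTTTGGTAT
Count: 10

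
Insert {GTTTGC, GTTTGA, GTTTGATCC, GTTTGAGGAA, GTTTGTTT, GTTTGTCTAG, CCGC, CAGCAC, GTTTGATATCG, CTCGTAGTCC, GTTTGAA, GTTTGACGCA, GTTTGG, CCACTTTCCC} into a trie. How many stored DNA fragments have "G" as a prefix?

10

Traverse to the node for "G", then collect every word in that subtree.
Words under "G": GTTTGA, GTTTGAA, GTTTGACGCA, GTTTGAGGAA, GTTTGATATCG, GTTTGATCC, GTTTGC, GTTTGG, GTTTGTCTAG, GTTTGTTT
Count: 10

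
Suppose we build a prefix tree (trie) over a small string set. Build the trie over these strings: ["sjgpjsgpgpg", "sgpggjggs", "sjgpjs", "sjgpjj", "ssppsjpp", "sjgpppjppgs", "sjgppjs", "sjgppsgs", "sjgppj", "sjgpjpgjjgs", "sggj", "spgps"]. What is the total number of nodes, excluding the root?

51

For each word, the new-node count is its length minus the longest prefix already in the trie:
  "sjgpjsgpgpg" → 11 new (s, j, g, p, j, s, g, p, g, p, g)
  "sgpggjggs" → prefix "s" already present; 8 new (g, p, g, g, j, g, g, s)
  "sjgpjs" → prefix "sjgpjs" already present; 0 new (none)
  "sjgpjj" → prefix "sjgpj" already present; 1 new (j)
  "ssppsjpp" → prefix "s" already present; 7 new (s, p, p, s, j, p, p)
  "sjgpppjppgs" → prefix "sjgp" already present; 7 new (p, p, j, p, p, g, s)
  "sjgppjs" → prefix "sjgpp" already present; 2 new (j, s)
  "sjgppsgs" → prefix "sjgpp" already present; 3 new (s, g, s)
  "sjgppj" → prefix "sjgppj" already present; 0 new (none)
  "sjgpjpgjjgs" → prefix "sjgpj" already present; 6 new (p, g, j, j, g, s)
  "sggj" → prefix "sg" already present; 2 new (g, j)
  "spgps" → prefix "s" already present; 4 new (p, g, p, s)
Total nodes = 11 + 8 + 0 + 1 + 7 + 7 + 2 + 3 + 0 + 6 + 2 + 4 = 51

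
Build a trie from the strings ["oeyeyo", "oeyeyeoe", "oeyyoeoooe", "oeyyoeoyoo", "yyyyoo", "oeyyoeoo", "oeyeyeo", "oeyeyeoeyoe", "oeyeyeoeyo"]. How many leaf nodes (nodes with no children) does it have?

5

A leaf is a node with no children — equivalently, the end of a word that is not a proper prefix of any other stored word.
Those words: "oeyeyeoeyoe", "oeyeyo", "oeyyoeoooe", "oeyyoeoyoo", "yyyyoo"
Leaf count: 5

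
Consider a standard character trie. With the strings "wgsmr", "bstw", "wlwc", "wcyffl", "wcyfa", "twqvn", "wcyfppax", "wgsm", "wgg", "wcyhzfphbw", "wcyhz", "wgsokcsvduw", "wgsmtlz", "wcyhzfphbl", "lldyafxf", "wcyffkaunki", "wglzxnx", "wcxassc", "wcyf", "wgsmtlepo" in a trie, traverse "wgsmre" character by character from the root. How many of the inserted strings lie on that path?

Traverse "wgsmre" character by character; count nodes along the way that are marked as word ends.
Prefixes of the query that are stored words: "wgsm", "wgsmr"
Count: 2

2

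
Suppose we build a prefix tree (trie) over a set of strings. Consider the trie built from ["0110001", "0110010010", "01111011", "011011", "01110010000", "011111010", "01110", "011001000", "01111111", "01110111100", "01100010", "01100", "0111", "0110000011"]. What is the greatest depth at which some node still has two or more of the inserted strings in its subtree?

Equivalently: take the maximum, over all pairs, of their longest common prefix length.
"011001000" and "0110010010" agree on "01100100" (8 characters) before diverging; nothing deeper is shared.
Longest shared-prefix length: 8

8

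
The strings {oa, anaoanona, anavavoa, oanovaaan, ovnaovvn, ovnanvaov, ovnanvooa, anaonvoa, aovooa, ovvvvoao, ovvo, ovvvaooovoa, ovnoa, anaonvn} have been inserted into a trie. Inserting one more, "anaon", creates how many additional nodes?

"anaon" is already a full path in the trie; only an end-marker is added.
No new nodes are needed: 0.

0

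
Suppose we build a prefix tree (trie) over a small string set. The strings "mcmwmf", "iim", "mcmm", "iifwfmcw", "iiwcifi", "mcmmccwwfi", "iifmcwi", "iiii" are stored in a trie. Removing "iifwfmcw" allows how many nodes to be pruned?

5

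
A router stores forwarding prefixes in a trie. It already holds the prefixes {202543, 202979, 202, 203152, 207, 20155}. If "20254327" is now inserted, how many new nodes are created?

2

Walking "20254327" from the root, the first 6 characters ("202543") follow existing edges; "2" is the first miss.
Each of the 2 remaining characters creates one node.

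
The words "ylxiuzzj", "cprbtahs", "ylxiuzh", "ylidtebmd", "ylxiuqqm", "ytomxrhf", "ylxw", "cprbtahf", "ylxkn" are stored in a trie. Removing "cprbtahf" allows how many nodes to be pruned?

A node on "cprbtahf"'s path can go only if nothing else ends at it or branches off below it.
The suffix "f" (1 node) is used only by "cprbtahf"; the node for "cprbtah" still has the child "s", so pruning stops there.
Nodes removed: 1

1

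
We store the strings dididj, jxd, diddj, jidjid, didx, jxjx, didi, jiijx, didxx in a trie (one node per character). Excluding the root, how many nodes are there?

23

Count nodes per top-level branch (shared prefixes stored once):
  'd'-branch (diddj, didi, dididj, didx, didxx): 10 nodes
  'j'-branch (jidjid, jiijx, jxd, jxjx): 13 nodes
Sum: 23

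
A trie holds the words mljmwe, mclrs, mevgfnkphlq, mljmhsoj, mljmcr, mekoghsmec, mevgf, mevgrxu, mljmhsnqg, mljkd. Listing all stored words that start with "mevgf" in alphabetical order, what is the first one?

mevgf

DFS of the "mevgf" subtree visits, in order: "mevgf", "mevgfnkphlq"
The 1st is mevgf.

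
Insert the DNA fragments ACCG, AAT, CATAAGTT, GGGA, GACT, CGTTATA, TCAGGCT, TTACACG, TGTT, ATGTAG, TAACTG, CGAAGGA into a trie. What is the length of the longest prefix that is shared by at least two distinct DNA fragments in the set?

2

The deepest shared node is where two words last agree before diverging.
"CGAAGGA" and "CGTTATA" agree on "CG" (2 characters) before diverging; nothing deeper is shared.
Longest shared-prefix length: 2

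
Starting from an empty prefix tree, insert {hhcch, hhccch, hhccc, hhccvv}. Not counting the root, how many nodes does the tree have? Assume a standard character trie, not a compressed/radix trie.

Insert word by word; a character creates a node only if that edge doesn't already exist:
  "hhcch" → 5 new (h, h, c, c, h)
  "hhccch" → prefix "hhcc" already present; 2 new (c, h)
  "hhccc" → prefix "hhccc" already present; 0 new (none)
  "hhccvv" → prefix "hhcc" already present; 2 new (v, v)
Total nodes = 5 + 2 + 0 + 2 = 9

9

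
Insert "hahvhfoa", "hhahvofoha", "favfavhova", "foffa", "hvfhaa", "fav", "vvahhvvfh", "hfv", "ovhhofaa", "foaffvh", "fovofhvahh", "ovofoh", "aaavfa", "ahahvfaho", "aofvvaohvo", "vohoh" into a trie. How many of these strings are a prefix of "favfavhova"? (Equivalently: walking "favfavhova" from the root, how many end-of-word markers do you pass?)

Walk "favfavhova" from the root; an end-of-word marker is hit whenever a stored word is a prefix of "favfavhova".
Prefixes of the query that are stored words: "fav", "favfavhova"
Count: 2

2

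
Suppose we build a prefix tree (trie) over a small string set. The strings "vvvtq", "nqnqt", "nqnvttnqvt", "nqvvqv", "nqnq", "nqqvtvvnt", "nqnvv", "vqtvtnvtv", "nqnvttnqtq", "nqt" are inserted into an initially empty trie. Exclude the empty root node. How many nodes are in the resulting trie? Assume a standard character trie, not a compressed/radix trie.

40

Insert word by word; a character creates a node only if that edge doesn't already exist:
  "vvvtq" → 5 new (v, v, v, t, q)
  "nqnqt" → 5 new (n, q, n, q, t)
  "nqnvttnqvt" → prefix "nqn" already present; 7 new (v, t, t, n, q, v, t)
  "nqvvqv" → prefix "nq" already present; 4 new (v, v, q, v)
  "nqnq" → prefix "nqnq" already present; 0 new (none)
  "nqqvtvvnt" → prefix "nq" already present; 7 new (q, v, t, v, v, n, t)
  "nqnvv" → prefix "nqnv" already present; 1 new (v)
  "vqtvtnvtv" → prefix "v" already present; 8 new (q, t, v, t, n, v, t, v)
  "nqnvttnqtq" → prefix "nqnvttnq" already present; 2 new (t, q)
  "nqt" → prefix "nq" already present; 1 new (t)
Total nodes = 5 + 5 + 7 + 4 + 0 + 7 + 1 + 8 + 2 + 1 = 40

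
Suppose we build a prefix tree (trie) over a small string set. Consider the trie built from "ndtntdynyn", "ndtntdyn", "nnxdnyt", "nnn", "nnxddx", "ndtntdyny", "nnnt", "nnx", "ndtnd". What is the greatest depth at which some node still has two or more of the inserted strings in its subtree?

9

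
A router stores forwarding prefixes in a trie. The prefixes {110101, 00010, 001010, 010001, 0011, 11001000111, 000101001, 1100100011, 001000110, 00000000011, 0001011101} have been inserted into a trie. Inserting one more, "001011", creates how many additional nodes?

1

"00101" is already a path in the trie; the remaining "1" must be added.
Each of the 1 remaining characters creates one node.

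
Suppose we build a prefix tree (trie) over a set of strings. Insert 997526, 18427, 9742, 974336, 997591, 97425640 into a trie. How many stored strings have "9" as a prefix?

Traverse to the node for "9", then collect every word in that subtree.
Matches: "9742", "97425640", "974336", "997526", "997591"
Count: 5

5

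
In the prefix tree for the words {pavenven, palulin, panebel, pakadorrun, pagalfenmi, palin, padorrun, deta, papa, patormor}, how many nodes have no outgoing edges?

10

Leaves are exactly the stored words that no other stored word extends.
Those words: "deta", "padorrun", "pagalfenmi", "pakadorrun", "palin", "palulin", "panebel", "papa", "patormor", "pavenven"
Leaf count: 10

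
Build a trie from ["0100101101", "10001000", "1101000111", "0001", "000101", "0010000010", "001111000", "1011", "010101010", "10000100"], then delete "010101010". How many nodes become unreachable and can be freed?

6

Walk "010101010" from the leaf back toward the root, removing each node that no remaining word uses.
The suffix "101010" (6 nodes) is used only by "010101010"; the node for "010" still has the child "0", so pruning stops there.
Nodes removed: 6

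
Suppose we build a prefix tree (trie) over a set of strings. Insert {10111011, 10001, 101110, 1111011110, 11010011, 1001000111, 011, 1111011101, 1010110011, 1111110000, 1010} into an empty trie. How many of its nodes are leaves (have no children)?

9

A leaf is a node with no children — equivalently, the end of a word that is not a proper prefix of any other stored word.
Those words: "011", "10001", "1001000111", "1010110011", "10111011", "11010011", "1111011101", "1111011110", "1111110000"
Leaf count: 9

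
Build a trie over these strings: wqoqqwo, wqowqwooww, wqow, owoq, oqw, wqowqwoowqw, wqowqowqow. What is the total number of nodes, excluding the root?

27

Insert word by word; a character creates a node only if that edge doesn't already exist:
  "wqoqqwo" → 7 new (w, q, o, q, q, w, o)
  "wqowqwooww" → prefix "wqo" already present; 7 new (w, q, w, o, o, w, w)
  "wqow" → prefix "wqow" already present; 0 new (none)
  "owoq" → 4 new (o, w, o, q)
  "oqw" → prefix "o" already present; 2 new (q, w)
  "wqowqwoowqw" → prefix "wqowqwoow" already present; 2 new (q, w)
  "wqowqowqow" → prefix "wqowq" already present; 5 new (o, w, q, o, w)
Total nodes = 7 + 7 + 0 + 4 + 2 + 2 + 5 = 27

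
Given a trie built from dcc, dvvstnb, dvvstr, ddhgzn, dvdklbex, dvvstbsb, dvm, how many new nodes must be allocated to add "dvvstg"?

Walking "dvvstg" from the root, the first 5 characters ("dvvst") follow existing edges; "g" is the first miss.
New nodes needed: |"dvvstg"| − 5 = 6 − 5 = 1.

1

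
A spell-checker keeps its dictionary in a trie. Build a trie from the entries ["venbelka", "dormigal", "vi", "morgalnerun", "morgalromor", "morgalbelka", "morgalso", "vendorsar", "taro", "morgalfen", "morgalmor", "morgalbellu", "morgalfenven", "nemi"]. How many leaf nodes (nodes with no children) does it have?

A leaf is a node with no children — equivalently, the end of a word that is not a proper prefix of any other stored word.
Those words: "dormigal", "morgalbelka", "morgalbellu", "morgalfenven", "morgalmor", "morgalnerun", "morgalromor", "morgalso", "nemi", "taro", "venbelka", "vendorsar", "vi"
Leaf count: 13

13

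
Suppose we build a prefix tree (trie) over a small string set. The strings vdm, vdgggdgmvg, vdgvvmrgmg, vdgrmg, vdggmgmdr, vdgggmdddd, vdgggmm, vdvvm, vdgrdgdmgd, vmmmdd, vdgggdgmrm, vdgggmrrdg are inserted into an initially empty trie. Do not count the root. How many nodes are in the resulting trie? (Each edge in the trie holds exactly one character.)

52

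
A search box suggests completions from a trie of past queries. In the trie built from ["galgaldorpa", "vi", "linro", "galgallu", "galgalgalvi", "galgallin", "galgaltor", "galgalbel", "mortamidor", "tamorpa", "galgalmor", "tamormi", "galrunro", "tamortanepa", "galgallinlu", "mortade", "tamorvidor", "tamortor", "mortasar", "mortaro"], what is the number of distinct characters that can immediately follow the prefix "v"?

1

Walk "v" from the root, arriving at one node.
Distinct next characters after "v": i.
That node has 1 child edge.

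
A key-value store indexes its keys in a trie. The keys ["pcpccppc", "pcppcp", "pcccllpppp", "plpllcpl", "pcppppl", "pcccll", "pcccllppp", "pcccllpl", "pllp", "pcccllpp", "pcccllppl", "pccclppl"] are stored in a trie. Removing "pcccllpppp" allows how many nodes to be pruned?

1

A node on "pcccllpppp"'s path can go only if nothing else ends at it or branches off below it.
The suffix "p" (1 node) is used only by "pcccllpppp"; "pcccllppp" is itself a stored word, so pruning stops there.
Nodes removed: 1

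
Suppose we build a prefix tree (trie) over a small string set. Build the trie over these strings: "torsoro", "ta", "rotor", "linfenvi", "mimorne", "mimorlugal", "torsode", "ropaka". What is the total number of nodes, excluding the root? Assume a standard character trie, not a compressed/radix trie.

39

Trie structure (* marks end of a word):
(root)
├─ l
│  └─ i
│     └─ n
│        └─ f
│           └─ e
│              └─ n
│                 └─ v
│                    └─ i *
├─ m
│  └─ i
│     └─ m
│        └─ o
│           └─ r
│              ├─ l
│              │  └─ u
│              │     └─ g
│              │        └─ a
│              │           └─ l *
│              └─ n
│                 └─ e *
├─ r
│  └─ o
│     ├─ p
│     │  └─ a
│     │     └─ k
│     │        └─ a *
│     └─ t
│        └─ o
│           └─ r *
└─ t
   ├─ a *
   └─ o
      └─ r
         └─ s
            └─ o
               ├─ d
               │  └─ e *
               └─ r
                  └─ o *
Counting every labelled node above: 39.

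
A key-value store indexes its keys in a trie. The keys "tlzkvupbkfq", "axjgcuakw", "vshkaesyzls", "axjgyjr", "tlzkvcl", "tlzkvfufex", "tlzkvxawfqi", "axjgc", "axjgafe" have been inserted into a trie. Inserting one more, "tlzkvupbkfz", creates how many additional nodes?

1

The longest prefix of "tlzkvupbkfz" already in the trie is "tlzkvupbkf" (length 10).
So 11 − 10 = 1 new nodes.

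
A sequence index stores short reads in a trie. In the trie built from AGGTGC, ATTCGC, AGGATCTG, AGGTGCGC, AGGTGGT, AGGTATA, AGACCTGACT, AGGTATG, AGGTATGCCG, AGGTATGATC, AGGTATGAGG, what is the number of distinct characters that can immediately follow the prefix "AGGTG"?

2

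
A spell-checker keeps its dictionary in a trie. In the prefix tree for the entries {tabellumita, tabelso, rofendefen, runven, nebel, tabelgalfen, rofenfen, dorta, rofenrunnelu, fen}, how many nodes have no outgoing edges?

10

Leaves are exactly the stored words that no other stored word extends.
Those words: "dorta", "fen", "nebel", "rofendefen", "rofenfen", "rofenrunnelu", "runven", "tabelgalfen", "tabellumita", "tabelso"
Leaf count: 10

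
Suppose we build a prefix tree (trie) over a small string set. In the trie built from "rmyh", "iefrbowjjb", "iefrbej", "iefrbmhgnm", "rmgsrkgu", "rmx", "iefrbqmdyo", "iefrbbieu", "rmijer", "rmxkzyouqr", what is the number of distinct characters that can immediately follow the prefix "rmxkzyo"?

1

The children of the "rmxkzyo" node are the distinct next characters among strings starting with "rmxkzyo".
Characters that immediately follow "rmxkzyo" among the stored strings: {u}.
That node has 1 child edge.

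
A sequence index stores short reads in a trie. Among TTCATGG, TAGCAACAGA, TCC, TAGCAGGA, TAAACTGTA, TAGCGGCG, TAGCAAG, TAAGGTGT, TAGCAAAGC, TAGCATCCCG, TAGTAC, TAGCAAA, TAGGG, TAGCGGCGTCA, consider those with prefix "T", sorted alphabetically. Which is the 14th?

DFS of the "T" subtree visits, in order: "TAAACTGTA", "TAAGGTGT", "TAGCAAA", "TAGCAAAGC", "TAGCAACAGA", "TAGCAAG", "TAGCAGGA", "TAGCATCCCG", "TAGCGGCG", "TAGCGGCGTCA", "TAGGG", "TAGTAC", "TCC", "TTCATGG"
Position 14: TTCATGG

TTCATGG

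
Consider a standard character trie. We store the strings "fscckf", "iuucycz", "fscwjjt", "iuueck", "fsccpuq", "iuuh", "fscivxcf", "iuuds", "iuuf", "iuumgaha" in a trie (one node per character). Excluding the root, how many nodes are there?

For each word, the new-node count is its length minus the longest prefix already in the trie:
  "fscckf" → 6 new (f, s, c, c, k, f)
  "iuucycz" → 7 new (i, u, u, c, y, c, z)
  "fscwjjt" → prefix "fsc" already present; 4 new (w, j, j, t)
  "iuueck" → prefix "iuu" already present; 3 new (e, c, k)
  "fsccpuq" → prefix "fscc" already present; 3 new (p, u, q)
  "iuuh" → prefix "iuu" already present; 1 new (h)
  "fscivxcf" → prefix "fsc" already present; 5 new (i, v, x, c, f)
  "iuuds" → prefix "iuu" already present; 2 new (d, s)
  "iuuf" → prefix "iuu" already present; 1 new (f)
  "iuumgaha" → prefix "iuu" already present; 5 new (m, g, a, h, a)
Total nodes = 6 + 7 + 4 + 3 + 3 + 1 + 5 + 2 + 1 + 5 = 37

37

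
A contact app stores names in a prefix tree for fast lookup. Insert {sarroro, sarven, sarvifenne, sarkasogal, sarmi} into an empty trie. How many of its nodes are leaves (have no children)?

5

A leaf is a node with no children — equivalently, the end of a word that is not a proper prefix of any other stored word.
Those words: "sarkasogal", "sarmi", "sarroro", "sarven", "sarvifenne"
Leaf count: 5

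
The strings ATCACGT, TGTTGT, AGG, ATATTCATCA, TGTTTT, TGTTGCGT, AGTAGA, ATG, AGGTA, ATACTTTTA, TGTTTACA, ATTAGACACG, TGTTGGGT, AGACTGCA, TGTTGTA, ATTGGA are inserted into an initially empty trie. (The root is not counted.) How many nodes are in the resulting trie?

65

Trace insertions, counting only characters that open a new branch:
  "ATCACGT" → 7 new (A, T, C, A, C, G, T)
  "TGTTGT" → 6 new (T, G, T, T, G, T)
  "AGG" → prefix "A" already present; 2 new (G, G)
  "ATATTCATCA" → prefix "AT" already present; 8 new (A, T, T, C, A, T, C, A)
  "TGTTTT" → prefix "TGTT" already present; 2 new (T, T)
  "TGTTGCGT" → prefix "TGTTG" already present; 3 new (C, G, T)
  "AGTAGA" → prefix "AG" already present; 4 new (T, A, G, A)
  "ATG" → prefix "AT" already present; 1 new (G)
  "AGGTA" → prefix "AGG" already present; 2 new (T, A)
  "ATACTTTTA" → prefix "ATA" already present; 6 new (C, T, T, T, T, A)
  "TGTTTACA" → prefix "TGTTT" already present; 3 new (A, C, A)
  "ATTAGACACG" → prefix "AT" already present; 8 new (T, A, G, A, C, A, C, G)
  "TGTTGGGT" → prefix "TGTTG" already present; 3 new (G, G, T)
  "AGACTGCA" → prefix "AG" already present; 6 new (A, C, T, G, C, A)
  "TGTTGTA" → prefix "TGTTGT" already present; 1 new (A)
  "ATTGGA" → prefix "ATT" already present; 3 new (G, G, A)
Total nodes = 7 + 6 + 2 + 8 + 2 + 3 + 4 + 1 + 2 + 6 + 3 + 8 + 3 + 6 + 1 + 3 = 65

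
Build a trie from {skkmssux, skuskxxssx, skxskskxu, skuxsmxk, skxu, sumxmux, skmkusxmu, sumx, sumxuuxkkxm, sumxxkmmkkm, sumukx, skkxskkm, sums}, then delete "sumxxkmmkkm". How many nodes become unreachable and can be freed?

A node on "sumxxkmmkkm"'s path can go only if nothing else ends at it or branches off below it.
The suffix "xkmmkkm" (7 nodes) is used only by "sumxxkmmkkm"; the node for "sumx" still has the child "m", so pruning stops there.
Nodes removed: 7

7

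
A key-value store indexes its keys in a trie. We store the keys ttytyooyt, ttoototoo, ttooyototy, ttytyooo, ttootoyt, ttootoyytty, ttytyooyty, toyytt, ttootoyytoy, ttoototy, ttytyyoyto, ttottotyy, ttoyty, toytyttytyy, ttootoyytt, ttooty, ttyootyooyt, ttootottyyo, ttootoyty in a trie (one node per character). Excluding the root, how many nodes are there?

Count nodes per top-level branch (shared prefixes stored once):
  't'-branch (toytyttytyy, toyytt, ttoototoo, ttootottyyo, ttoototy, ttootoyt, ttootoyty, ttootoyytoy, ttootoyytt, ttootoyytty, ttooty, ttooyototy, ttottotyy, ttoyty, ttyootyooyt, ttytyooo, ttytyooyt, ttytyooyty, ttytyyoyto): 74 nodes
Sum: 74

74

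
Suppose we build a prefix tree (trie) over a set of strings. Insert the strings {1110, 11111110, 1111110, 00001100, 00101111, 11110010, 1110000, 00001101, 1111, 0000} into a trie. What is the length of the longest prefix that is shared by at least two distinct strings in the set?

Look for the deepest trie node that still has at least two words in its subtree.
e.g. "00001100" and "00001101" share the prefix "0000110" of length 7; no pair shares a longer one.
Longest shared-prefix length: 7

7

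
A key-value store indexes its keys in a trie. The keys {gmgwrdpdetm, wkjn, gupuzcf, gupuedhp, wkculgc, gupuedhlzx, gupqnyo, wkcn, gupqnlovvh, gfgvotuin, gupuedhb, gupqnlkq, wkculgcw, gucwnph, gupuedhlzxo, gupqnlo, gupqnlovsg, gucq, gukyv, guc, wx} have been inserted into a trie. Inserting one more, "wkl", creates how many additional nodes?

1

The longest prefix of "wkl" already in the trie is "wk" (length 2).
New nodes needed: |"wkl"| − 2 = 3 − 2 = 1.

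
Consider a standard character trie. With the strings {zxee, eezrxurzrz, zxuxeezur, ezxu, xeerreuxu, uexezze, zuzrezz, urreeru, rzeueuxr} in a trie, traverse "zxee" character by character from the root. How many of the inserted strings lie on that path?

Traverse "zxee" character by character; count nodes along the way that are marked as word ends.
Prefixes of the query that are stored words: "zxee"
Count: 1

1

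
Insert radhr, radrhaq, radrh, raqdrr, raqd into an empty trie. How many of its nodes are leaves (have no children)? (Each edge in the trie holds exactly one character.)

A leaf is a node with no children — equivalently, the end of a word that is not a proper prefix of any other stored word.
Those words: "radhr", "radrhaq", "raqdrr"
Leaf count: 3

3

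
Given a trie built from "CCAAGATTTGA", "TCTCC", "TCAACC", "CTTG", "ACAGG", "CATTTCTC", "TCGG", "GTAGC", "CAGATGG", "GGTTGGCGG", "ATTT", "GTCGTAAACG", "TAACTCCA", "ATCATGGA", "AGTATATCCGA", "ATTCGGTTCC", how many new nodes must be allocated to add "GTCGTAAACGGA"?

"GTCGTAAACG" is already a path in the trie; the remaining "GA" must be added.
New nodes needed: |"GTCGTAAACGGA"| − 10 = 12 − 10 = 2.

2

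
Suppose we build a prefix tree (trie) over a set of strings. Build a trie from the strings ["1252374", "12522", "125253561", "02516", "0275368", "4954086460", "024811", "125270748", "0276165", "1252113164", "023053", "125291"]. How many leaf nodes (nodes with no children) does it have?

12

A leaf is a node with no children — equivalently, the end of a word that is not a proper prefix of any other stored word.
Those words: "023053", "024811", "02516", "0275368", "0276165", "1252113164", "12522", "1252374", "125253561", "125270748", "125291", "4954086460"
Leaf count: 12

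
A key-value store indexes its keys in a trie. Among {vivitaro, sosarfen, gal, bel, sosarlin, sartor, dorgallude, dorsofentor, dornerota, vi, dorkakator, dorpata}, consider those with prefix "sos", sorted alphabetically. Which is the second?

sosarlin

DFS of the "sos" subtree visits, in order: "sosarfen", "sosarlin"
The 2nd is sosarlin.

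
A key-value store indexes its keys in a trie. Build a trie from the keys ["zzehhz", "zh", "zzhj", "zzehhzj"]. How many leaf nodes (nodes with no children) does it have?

3

Leaves are exactly the stored words that no other stored word extends.
Those words: "zh", "zzehhzj", "zzhj"
Leaf count: 3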